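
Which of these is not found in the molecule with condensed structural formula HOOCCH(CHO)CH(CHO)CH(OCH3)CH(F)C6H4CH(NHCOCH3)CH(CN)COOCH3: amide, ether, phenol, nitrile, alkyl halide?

phenol

amide: present (CH(NHCOCH3) — pendant –NHC(=O)CH3: N bonded to a carbonyl → amide (not amine)).
nitrile: present (CH(CN) — pendant –C≡N: nitrile).
ether: present (CH(OCH3) — pendant –OCH3: C–O–C with sp³ C, no adjacent C=O → ether).
alkyl halide: present (CH(F) — halogen on an sp³ carbon → alkyl halide).
phenol: no segment matches this pattern.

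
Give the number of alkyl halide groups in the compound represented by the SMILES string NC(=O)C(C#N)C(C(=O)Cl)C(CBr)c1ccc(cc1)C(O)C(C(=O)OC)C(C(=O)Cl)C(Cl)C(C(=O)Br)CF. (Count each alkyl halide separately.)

3

Reading the structure from left to right:
  H2NCO: –C(=O)NH2: carbonyl C bonded to C and to N → amide (the N is not a separate amine).
  CH(CN): pendant –C≡N: nitrile.
  CH(COCl): pendant –C(=O)X: carbonyl C bonded to C and halogen → acyl halide.
  CH(CH2Br): pendant –CH2X: halogen on sp³ carbon → alkyl halide.
  C6H4: para-disubstituted benzene ring → arene.
  CH(OH): –OH on an sp³ carbon → alcohol (secondary).
  CH(COOCH3): pendant –COOCH3: carbonyl C bonded to C and –OCH3 → ester.
  CH(COCl): pendant –C(=O)X: carbonyl C bonded to C and halogen → acyl halide.
  CH(Cl): halogen on an sp³ carbon → alkyl halide.
  CH(COBr): pendant –C(=O)X: carbonyl C bonded to C and halogen → acyl halide.
  CH2F: halogen on an sp³ carbon → alkyl halide.
Alkyl halide appears at: CH(CH2Br), CH(Cl), CH2F → 3.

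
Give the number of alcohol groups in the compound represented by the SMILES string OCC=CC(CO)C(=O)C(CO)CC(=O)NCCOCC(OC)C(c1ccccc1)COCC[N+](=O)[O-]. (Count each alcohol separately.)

Working along the chain:
  HOCH2: HO– on an sp³ carbon → alcohol.
  CH=CH: C=C double bond → alkene.
  CH(CH2OH): pendant –CH2OH on an sp³ backbone C → alcohol.
  CO: –C(=O)– with carbon on both sides → ketone.
  CH(CH2OH): pendant –CH2OH on an sp³ backbone C → alcohol.
  CH2CONHCH2: –C(=O)–N– linkage → amide (the N is not an amine).
  CH2OCH2: C–O–C with sp³ carbons on both sides and no adjacent C=O → ether.
  CH(OCH3): pendant –OCH3: C–O–C with sp³ C, no adjacent C=O → ether.
  CH(C6H5): pendant –C6H5: benzene ring → arene.
  CH2OCH2: C–O–C with sp³ carbons on both sides and no adjacent C=O → ether.
  CH2NO2: –NO2 on carbon → nitro group.
Alcohol appears at: HOCH2, CH(CH2OH), CH(CH2OH) → 3.

3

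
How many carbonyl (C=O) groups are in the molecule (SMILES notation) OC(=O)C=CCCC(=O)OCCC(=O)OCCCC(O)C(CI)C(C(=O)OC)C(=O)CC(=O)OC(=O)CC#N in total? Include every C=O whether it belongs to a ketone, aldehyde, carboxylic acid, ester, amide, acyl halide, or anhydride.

HOOC: carboxylic acid, 1 C=O (running total 1).
CH2COOCH2: ester, 1 C=O (running total 2).
CH2COOCH2: ester, 1 C=O (running total 3).
CH(COOCH3): ester, 1 C=O (running total 4).
CO: ketone, 1 C=O (running total 5).
CH2CO-O-COCH2: anhydride, 2 C=O (running total 7).

7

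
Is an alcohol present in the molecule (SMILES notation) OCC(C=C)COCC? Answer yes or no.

yes

Working along the chain:
  HOCH2: HO– on an sp³ carbon → alcohol.
  CH(CH=CH2): pendant –CH=CH2: C=C double bond → alkene.
  CH2OCH2: C–O–C with sp³ carbons on both sides and no adjacent C=O → ether.
The HOCH2 segment supplies the alcohol: HO– on an sp³ carbon → alcohol.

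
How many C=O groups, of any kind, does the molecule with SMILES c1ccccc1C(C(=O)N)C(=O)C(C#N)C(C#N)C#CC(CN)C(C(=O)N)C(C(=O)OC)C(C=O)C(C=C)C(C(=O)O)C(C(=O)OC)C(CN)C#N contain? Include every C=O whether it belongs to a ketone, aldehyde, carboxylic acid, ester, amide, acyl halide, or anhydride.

7

CH(CONH2): amide, 1 C=O (running total 1).
CO: ketone, 1 C=O (running total 2).
CH(CONH2): amide, 1 C=O (running total 3).
CH(COOCH3): ester, 1 C=O (running total 4).
CH(CHO): aldehyde, 1 C=O (running total 5).
CH(COOH): carboxylic acid, 1 C=O (running total 6).
CH(COOCH3): ester, 1 C=O (running total 7).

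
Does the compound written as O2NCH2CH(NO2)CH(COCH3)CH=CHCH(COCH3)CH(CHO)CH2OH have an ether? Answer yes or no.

Working along the chain:
  O2NCH2: –NO2 on carbon → nitro group.
  CH(NO2): –NO2 on an sp³ carbon → nitro (the N=O is not a carbonyl).
  CH(COCH3): pendant –COCH3: carbonyl C bonded to two carbons → ketone.
  CH=CH: C=C double bond → alkene.
  CH(COCH3): pendant –COCH3: carbonyl C bonded to two carbons → ketone.
  CH(CHO): pendant –CHO: carbonyl C bonded to C and H → aldehyde.
  CH2OH: –OH on an sp³ carbon → alcohol.
The groups actually present are: alcohol, aldehyde, alkene, ketone, nitro.

no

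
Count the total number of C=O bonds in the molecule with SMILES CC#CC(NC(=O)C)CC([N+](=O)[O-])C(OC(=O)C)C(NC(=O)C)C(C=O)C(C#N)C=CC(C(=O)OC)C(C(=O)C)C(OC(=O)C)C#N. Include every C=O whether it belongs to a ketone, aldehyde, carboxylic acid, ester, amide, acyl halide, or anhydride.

7

CH(NHCOCH3): amide, 1 C=O (running total 1).
CH(OCOCH3): ester, 1 C=O (running total 2).
CH(NHCOCH3): amide, 1 C=O (running total 3).
CH(CHO): aldehyde, 1 C=O (running total 4).
CH(COOCH3): ester, 1 C=O (running total 5).
CH(COCH3): ketone, 1 C=O (running total 6).
CH(OCOCH3): ester, 1 C=O (running total 7).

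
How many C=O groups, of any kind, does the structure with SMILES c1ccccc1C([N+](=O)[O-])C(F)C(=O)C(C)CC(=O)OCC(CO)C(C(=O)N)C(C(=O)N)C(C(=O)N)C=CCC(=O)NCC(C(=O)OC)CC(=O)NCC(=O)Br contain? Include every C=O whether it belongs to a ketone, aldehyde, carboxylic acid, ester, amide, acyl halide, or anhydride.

9

CO: ketone, 1 C=O (running total 1).
CH2COOCH2: ester, 1 C=O (running total 2).
CH(CONH2): amide, 1 C=O (running total 3).
CH(CONH2): amide, 1 C=O (running total 4).
CH(CONH2): amide, 1 C=O (running total 5).
CH2CONHCH2: amide, 1 C=O (running total 6).
CH(COOCH3): ester, 1 C=O (running total 7).
CH2CONHCH2: amide, 1 C=O (running total 8).
COBr: acyl halide, 1 C=O (running total 9).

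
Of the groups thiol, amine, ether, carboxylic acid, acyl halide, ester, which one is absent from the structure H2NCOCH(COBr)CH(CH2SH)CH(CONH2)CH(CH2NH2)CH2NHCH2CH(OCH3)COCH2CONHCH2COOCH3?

carboxylic acid

amine: present (CH(CH2NH2) — pendant –CH2NH2: N on sp³ C, no adjacent C=O → amine).
thiol: present (CH(CH2SH) — pendant –CH2SH → thiol).
ester: present (COOCH3 — –C(=O)OCH3: carbonyl C bonded to C and to –OCH3 → ester (not ketone + ether)).
acyl halide: present (CH(COBr) — pendant –C(=O)X: carbonyl C bonded to C and halogen → acyl halide).
ether: present (CH(OCH3) — pendant –OCH3: C–O–C with sp³ C, no adjacent C=O → ether).
carboxylic acid: absent. In COOCH3, the acyl oxygen is bonded to carbon (–O–C), not to H, so this is an ester. In each of H2NCO, CH(CONH2) and CH2CONHCH2, the carbonyl is bonded to nitrogen, not to –OH; that is an amide.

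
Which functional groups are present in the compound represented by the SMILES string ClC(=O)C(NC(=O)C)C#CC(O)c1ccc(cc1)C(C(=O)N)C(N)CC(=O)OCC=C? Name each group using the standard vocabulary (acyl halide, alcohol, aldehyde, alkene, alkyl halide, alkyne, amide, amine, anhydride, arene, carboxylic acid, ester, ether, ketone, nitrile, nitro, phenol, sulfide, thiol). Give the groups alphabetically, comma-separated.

–C(=O)Cl: carbonyl C bonded to C and to a halogen → acyl halide (not alkyl halide).
pendant –NHC(=O)CH3: N bonded to a carbonyl → amide (not amine).
C≡C triple bond → alkyne.
–OH on an sp³ carbon → alcohol (secondary).
para-disubstituted benzene ring → arene.
pendant –CONH2: carbonyl C bonded to C and N → amide.
–NH2 on an sp³ carbon with no adjacent C=O → amine.
–C(=O)–O–C with C on the carbonyl side → ester.
C=C double bond → alkene.

acyl halide, alcohol, alkene, alkyne, amide, amine, arene, ester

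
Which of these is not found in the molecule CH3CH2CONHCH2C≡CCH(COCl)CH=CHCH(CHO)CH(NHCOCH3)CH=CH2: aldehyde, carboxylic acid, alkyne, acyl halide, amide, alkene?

carboxylic acid

alkene: present (CH=CH — C=C double bond → alkene).
amide: present (CH2CONHCH2 — –C(=O)–N– linkage → amide (the N is not an amine)).
alkyne: present (C≡C — C≡C triple bond → alkyne).
aldehyde: present (CH(CHO) — pendant –CHO: carbonyl C bonded to C and H → aldehyde).
acyl halide: present (CH(COCl) — pendant –C(=O)X: carbonyl C bonded to C and halogen → acyl halide).
carboxylic acid: absent. In each of CH2CONHCH2 and CH(NHCOCH3), the carbonyl is bonded to nitrogen, not to –OH; that is an amide.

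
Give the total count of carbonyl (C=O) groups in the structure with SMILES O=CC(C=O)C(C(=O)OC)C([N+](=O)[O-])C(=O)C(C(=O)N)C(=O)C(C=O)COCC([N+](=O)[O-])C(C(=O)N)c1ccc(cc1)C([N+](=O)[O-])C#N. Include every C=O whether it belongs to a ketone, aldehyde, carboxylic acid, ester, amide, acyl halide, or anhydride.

OHC: aldehyde, 1 C=O (running total 1).
CH(CHO): aldehyde, 1 C=O (running total 2).
CH(COOCH3): ester, 1 C=O (running total 3).
CO: ketone, 1 C=O (running total 4).
CH(CONH2): amide, 1 C=O (running total 5).
CO: ketone, 1 C=O (running total 6).
CH(CHO): aldehyde, 1 C=O (running total 7).
CH(CONH2): amide, 1 C=O (running total 8).

8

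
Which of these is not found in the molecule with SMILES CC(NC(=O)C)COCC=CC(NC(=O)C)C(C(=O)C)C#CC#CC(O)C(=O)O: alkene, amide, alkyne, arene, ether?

arene

alkene: present (CH=CH — C=C double bond → alkene).
ether: present (CH2OCH2 — C–O–C with sp³ carbons on both sides and no adjacent C=O → ether).
alkyne: present (C≡C — C≡C triple bond → alkyne).
amide: present (CH(NHCOCH3) — pendant –NHC(=O)CH3: N bonded to a carbonyl → amide (not amine)).
arene: no segment matches this pattern.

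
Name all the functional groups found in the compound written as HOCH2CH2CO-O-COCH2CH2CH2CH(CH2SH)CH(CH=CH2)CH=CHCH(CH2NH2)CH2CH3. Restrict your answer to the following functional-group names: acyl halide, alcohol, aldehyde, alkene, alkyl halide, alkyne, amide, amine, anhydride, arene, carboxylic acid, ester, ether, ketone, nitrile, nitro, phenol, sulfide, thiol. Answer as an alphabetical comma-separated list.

Reading the structure from left to right:
  HOCH2: HO– on an sp³ carbon → alcohol.
  CH2CO-O-COCH2: two acyl groups sharing one oxygen, –C(=O)–O–C(=O)– → anhydride.
  CH(CH2SH): pendant –CH2SH → thiol.
  CH(CH=CH2): pendant –CH=CH2: C=C double bond → alkene.
  CH=CH: C=C double bond → alkene.
  CH(CH2NH2): pendant –CH2NH2: N on sp³ C, no adjacent C=O → amine.

alcohol, alkene, amine, anhydride, thiol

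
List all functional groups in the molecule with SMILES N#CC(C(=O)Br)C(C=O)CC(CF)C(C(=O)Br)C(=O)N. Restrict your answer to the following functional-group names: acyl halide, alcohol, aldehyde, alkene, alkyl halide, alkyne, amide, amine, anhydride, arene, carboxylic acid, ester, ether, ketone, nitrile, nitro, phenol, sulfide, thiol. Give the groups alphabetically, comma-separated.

Reading the structure from left to right:
  N≡C: N≡C–: carbon triple-bonded to nitrogen → nitrile.
  CH(COBr): pendant –C(=O)X: carbonyl C bonded to C and halogen → acyl halide.
  CH(CHO): pendant –CHO: carbonyl C bonded to C and H → aldehyde.
  CH(CH2F): pendant –CH2X: halogen on sp³ carbon → alkyl halide.
  CH(COBr): pendant –C(=O)X: carbonyl C bonded to C and halogen → acyl halide.
  CONH2: –C(=O)NH2: carbonyl C bonded to C and to N → amide (the N is not a separate amine).

acyl halide, aldehyde, alkyl halide, amide, nitrile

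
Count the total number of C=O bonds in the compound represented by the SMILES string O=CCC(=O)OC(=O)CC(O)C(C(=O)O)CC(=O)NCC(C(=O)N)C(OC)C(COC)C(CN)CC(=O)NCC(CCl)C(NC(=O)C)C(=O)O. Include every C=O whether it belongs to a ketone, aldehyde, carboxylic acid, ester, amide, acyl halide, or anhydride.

OHC: aldehyde, 1 C=O (running total 1).
CH2CO-O-COCH2: anhydride, 2 C=O (running total 3).
CH(COOH): carboxylic acid, 1 C=O (running total 4).
CH2CONHCH2: amide, 1 C=O (running total 5).
CH(CONH2): amide, 1 C=O (running total 6).
CH2CONHCH2: amide, 1 C=O (running total 7).
CH(NHCOCH3): amide, 1 C=O (running total 8).
COOH: carboxylic acid, 1 C=O (running total 9).

9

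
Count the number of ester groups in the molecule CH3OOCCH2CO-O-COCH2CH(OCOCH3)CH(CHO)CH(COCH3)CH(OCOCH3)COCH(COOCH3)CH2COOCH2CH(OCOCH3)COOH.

CH3O–C(=O)–: carbonyl C bonded to C and to –OCH3 → ester (not ketone + ether).
two acyl groups sharing one oxygen, –C(=O)–O–C(=O)– → anhydride.
pendant –OC(=O)CH3: an acyloxy group → ester.
pendant –CHO: carbonyl C bonded to C and H → aldehyde.
pendant –COCH3: carbonyl C bonded to two carbons → ketone.
pendant –OC(=O)CH3: an acyloxy group → ester.
–C(=O)– with carbon on both sides → ketone.
pendant –COOCH3: carbonyl C bonded to C and –OCH3 → ester.
–C(=O)–O–C with C on the carbonyl side → ester.
pendant –OC(=O)CH3: an acyloxy group → ester.
–COOH: carbonyl C bonded to –OH and C → carboxylic acid (the –OH is not a separate alcohol).
Ester appears at: CH3OOC, CH(OCOCH3), CH(OCOCH3), CH(COOCH3), CH2COOCH2, CH(OCOCH3) → 6.

6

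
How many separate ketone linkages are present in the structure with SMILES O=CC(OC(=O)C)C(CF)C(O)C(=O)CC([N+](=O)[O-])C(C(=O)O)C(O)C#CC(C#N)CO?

terminal –CHO: carbonyl C bonded to H and C → aldehyde.
pendant –OC(=O)CH3: an acyloxy group → ester.
pendant –CH2X: halogen on sp³ carbon → alkyl halide.
–OH on an sp³ carbon → alcohol (secondary).
–C(=O)– with carbon on both sides → ketone.
–NO2 on an sp³ carbon → nitro (the N=O is not a carbonyl).
pendant –COOH: carbonyl C bonded to C and –OH → carboxylic acid.
–OH on an sp³ carbon → alcohol (secondary).
C≡C triple bond → alkyne.
pendant –C≡N: nitrile.
–OH on an sp³ carbon → alcohol.
Ketone appears at: CO → 1.

1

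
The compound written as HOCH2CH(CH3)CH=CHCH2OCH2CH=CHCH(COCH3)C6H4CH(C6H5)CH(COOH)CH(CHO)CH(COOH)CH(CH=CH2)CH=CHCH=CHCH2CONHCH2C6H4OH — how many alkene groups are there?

5

HO– on an sp³ carbon → alcohol.
C=C double bond → alkene.
C–O–C with sp³ carbons on both sides and no adjacent C=O → ether.
C=C double bond → alkene.
pendant –COCH3: carbonyl C bonded to two carbons → ketone.
para-disubstituted benzene ring → arene.
pendant –C6H5: benzene ring → arene.
pendant –COOH: carbonyl C bonded to C and –OH → carboxylic acid.
pendant –CHO: carbonyl C bonded to C and H → aldehyde.
pendant –COOH: carbonyl C bonded to C and –OH → carboxylic acid.
pendant –CH=CH2: C=C double bond → alkene.
C=C double bond → alkene.
C=C double bond → alkene.
–C(=O)–N– linkage → amide (the N is not an amine).
–OH attached directly to an aromatic ring → phenol (not alcohol); the ring itself is an arene.
Alkene appears at: CH=CH, CH=CH, CH(CH=CH2), CH=CH, CH=CH → 5.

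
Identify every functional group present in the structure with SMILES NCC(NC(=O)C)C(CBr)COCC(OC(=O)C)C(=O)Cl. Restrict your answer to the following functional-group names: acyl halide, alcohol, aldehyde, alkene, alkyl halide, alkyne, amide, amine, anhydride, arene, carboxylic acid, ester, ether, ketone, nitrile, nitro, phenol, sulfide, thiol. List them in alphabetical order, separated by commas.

acyl halide, alkyl halide, amide, amine, ester, ether

–NH2 on an sp³ carbon with no adjacent C=O → amine.
pendant –NHC(=O)CH3: N bonded to a carbonyl → amide (not amine).
pendant –CH2X: halogen on sp³ carbon → alkyl halide.
C–O–C with sp³ carbons on both sides and no adjacent C=O → ether.
pendant –OC(=O)CH3: an acyloxy group → ester.
–C(=O)Cl: carbonyl C bonded to C and to a halogen → acyl halide (not alkyl halide).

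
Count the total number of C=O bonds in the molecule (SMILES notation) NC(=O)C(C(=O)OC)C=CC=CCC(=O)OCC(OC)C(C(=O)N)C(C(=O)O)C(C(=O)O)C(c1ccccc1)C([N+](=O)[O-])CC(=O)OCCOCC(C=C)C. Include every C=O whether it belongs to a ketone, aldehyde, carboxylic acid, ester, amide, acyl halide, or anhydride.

H2NCO: amide, 1 C=O (running total 1).
CH(COOCH3): ester, 1 C=O (running total 2).
CH2COOCH2: ester, 1 C=O (running total 3).
CH(CONH2): amide, 1 C=O (running total 4).
CH(COOH): carboxylic acid, 1 C=O (running total 5).
CH(COOH): carboxylic acid, 1 C=O (running total 6).
CH2COOCH2: ester, 1 C=O (running total 7).

7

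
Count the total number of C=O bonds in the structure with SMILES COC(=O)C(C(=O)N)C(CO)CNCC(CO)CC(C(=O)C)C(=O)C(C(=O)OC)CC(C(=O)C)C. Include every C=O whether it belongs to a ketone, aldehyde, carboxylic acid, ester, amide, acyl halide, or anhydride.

CH3OOC: ester, 1 C=O (running total 1).
CH(CONH2): amide, 1 C=O (running total 2).
CH(COCH3): ketone, 1 C=O (running total 3).
CO: ketone, 1 C=O (running total 4).
CH(COOCH3): ester, 1 C=O (running total 5).
CH(COCH3): ketone, 1 C=O (running total 6).

6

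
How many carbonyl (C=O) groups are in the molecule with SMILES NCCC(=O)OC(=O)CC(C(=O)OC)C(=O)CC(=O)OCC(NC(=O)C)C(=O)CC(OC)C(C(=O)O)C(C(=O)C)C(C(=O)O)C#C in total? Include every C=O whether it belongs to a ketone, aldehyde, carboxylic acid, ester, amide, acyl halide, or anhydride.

10

CH2CO-O-COCH2: anhydride, 2 C=O (running total 2).
CH(COOCH3): ester, 1 C=O (running total 3).
CO: ketone, 1 C=O (running total 4).
CH2COOCH2: ester, 1 C=O (running total 5).
CH(NHCOCH3): amide, 1 C=O (running total 6).
CO: ketone, 1 C=O (running total 7).
CH(COOH): carboxylic acid, 1 C=O (running total 8).
CH(COCH3): ketone, 1 C=O (running total 9).
CH(COOH): carboxylic acid, 1 C=O (running total 10).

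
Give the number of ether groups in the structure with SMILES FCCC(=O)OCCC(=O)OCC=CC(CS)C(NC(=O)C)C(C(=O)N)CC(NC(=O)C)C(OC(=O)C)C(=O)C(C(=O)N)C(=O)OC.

Working along the chain:
  FCH2: halogen on an sp³ carbon → alkyl halide.
  CH2COOCH2: –C(=O)–O–C with C on the carbonyl side → ester.
  CH2COOCH2: –C(=O)–O–C with C on the carbonyl side → ester.
  CH=CH: C=C double bond → alkene.
  CH(CH2SH): pendant –CH2SH → thiol.
  CH(NHCOCH3): pendant –NHC(=O)CH3: N bonded to a carbonyl → amide (not amine).
  CH(CONH2): pendant –CONH2: carbonyl C bonded to C and N → amide.
  CH(NHCOCH3): pendant –NHC(=O)CH3: N bonded to a carbonyl → amide (not amine).
  CH(OCOCH3): pendant –OC(=O)CH3: an acyloxy group → ester.
  CO: –C(=O)– with carbon on both sides → ketone.
  CH(CONH2): pendant –CONH2: carbonyl C bonded to C and N → amide.
  COOCH3: –C(=O)OCH3: carbonyl C bonded to C and to –OCH3 → ester (not ketone + ether).
No segment is a ether: CH2COOCH2 is ester, not ether; CH2COOCH2 is ester, not ether; CH(OCOCH3) is ester, not ether. → 0.

0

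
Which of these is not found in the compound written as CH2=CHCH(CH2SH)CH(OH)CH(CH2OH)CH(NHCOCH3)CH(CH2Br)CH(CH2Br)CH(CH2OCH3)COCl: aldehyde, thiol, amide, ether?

ether: present (CH(CH2OCH3) — pendant –CH2OCH3: C–O–C linkage → ether).
thiol: present (CH(CH2SH) — pendant –CH2SH → thiol).
amide: present (CH(NHCOCH3) — pendant –NHC(=O)CH3: N bonded to a carbonyl → amide (not amine)).
aldehyde: no segment matches this pattern.

aldehyde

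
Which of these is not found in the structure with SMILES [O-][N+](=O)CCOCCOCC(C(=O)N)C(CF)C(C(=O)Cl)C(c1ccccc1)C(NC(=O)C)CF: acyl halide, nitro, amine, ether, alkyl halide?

amine

alkyl halide: present (CH(CH2F) — pendant –CH2X: halogen on sp³ carbon → alkyl halide).
acyl halide: present (CH(COCl) — pendant –C(=O)X: carbonyl C bonded to C and halogen → acyl halide).
nitro: present (O2NCH2 — –NO2 on carbon → nitro group).
ether: present (CH2OCH2 — C–O–C with sp³ carbons on both sides and no adjacent C=O → ether).
amine: absent. In each of CH(CONH2) and CH(NHCOCH3), the nitrogen is bonded directly to a carbonyl carbon, making it part of an amide, not a free amine.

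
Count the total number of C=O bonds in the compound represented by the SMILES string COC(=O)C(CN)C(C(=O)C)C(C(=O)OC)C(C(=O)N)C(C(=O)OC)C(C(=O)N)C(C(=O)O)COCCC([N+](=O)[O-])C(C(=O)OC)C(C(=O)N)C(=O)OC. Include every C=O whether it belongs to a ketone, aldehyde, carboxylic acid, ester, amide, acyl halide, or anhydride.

10

CH3OOC: ester, 1 C=O (running total 1).
CH(COCH3): ketone, 1 C=O (running total 2).
CH(COOCH3): ester, 1 C=O (running total 3).
CH(CONH2): amide, 1 C=O (running total 4).
CH(COOCH3): ester, 1 C=O (running total 5).
CH(CONH2): amide, 1 C=O (running total 6).
CH(COOH): carboxylic acid, 1 C=O (running total 7).
CH(COOCH3): ester, 1 C=O (running total 8).
CH(CONH2): amide, 1 C=O (running total 9).
COOCH3: ester, 1 C=O (running total 10).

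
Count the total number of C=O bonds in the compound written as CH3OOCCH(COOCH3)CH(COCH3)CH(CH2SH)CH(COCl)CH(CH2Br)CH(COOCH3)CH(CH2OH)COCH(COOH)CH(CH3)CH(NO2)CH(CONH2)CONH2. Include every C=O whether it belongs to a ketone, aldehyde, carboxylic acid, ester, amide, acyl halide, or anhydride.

CH3OOC: ester, 1 C=O (running total 1).
CH(COOCH3): ester, 1 C=O (running total 2).
CH(COCH3): ketone, 1 C=O (running total 3).
CH(COCl): acyl halide, 1 C=O (running total 4).
CH(COOCH3): ester, 1 C=O (running total 5).
CO: ketone, 1 C=O (running total 6).
CH(COOH): carboxylic acid, 1 C=O (running total 7).
CH(CONH2): amide, 1 C=O (running total 8).
CONH2: amide, 1 C=O (running total 9).

9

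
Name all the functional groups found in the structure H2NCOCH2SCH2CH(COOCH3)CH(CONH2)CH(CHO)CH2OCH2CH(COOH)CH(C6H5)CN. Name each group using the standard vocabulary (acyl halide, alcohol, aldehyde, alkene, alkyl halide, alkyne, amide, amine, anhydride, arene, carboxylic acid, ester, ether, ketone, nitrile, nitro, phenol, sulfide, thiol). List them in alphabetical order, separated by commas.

–C(=O)NH2: carbonyl C bonded to C and to N → amide (the N is not a separate amine).
C–S–C linkage → sulfide (thioether).
pendant –COOCH3: carbonyl C bonded to C and –OCH3 → ester.
pendant –CONH2: carbonyl C bonded to C and N → amide.
pendant –CHO: carbonyl C bonded to C and H → aldehyde.
C–O–C with sp³ carbons on both sides and no adjacent C=O → ether.
pendant –COOH: carbonyl C bonded to C and –OH → carboxylic acid.
pendant –C6H5: benzene ring → arene.
–C≡N: carbon triple-bonded to nitrogen → nitrile.

aldehyde, amide, arene, carboxylic acid, ester, ether, nitrile, sulfide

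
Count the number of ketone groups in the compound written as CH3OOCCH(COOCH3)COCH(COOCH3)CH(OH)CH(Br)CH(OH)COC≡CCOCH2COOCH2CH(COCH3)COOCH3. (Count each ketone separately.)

CH3O–C(=O)–: carbonyl C bonded to C and to –OCH3 → ester (not ketone + ether).
pendant –COOCH3: carbonyl C bonded to C and –OCH3 → ester.
–C(=O)– with carbon on both sides → ketone.
pendant –COOCH3: carbonyl C bonded to C and –OCH3 → ester.
–OH on an sp³ carbon → alcohol (secondary).
halogen on an sp³ carbon → alkyl halide.
–OH on an sp³ carbon → alcohol (secondary).
–C(=O)– with carbon on both sides → ketone.
C≡C triple bond → alkyne.
–C(=O)– with carbon on both sides → ketone.
–C(=O)–O–C with C on the carbonyl side → ester.
pendant –COCH3: carbonyl C bonded to two carbons → ketone.
–C(=O)OCH3: carbonyl C bonded to C and to –OCH3 → ester (not ketone + ether).
Ketone appears at: CO, CO, CO, CH(COCH3) → 4.

4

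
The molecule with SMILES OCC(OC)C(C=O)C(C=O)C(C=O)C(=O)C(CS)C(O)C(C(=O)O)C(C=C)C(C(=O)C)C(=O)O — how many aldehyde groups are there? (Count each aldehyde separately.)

3

Reading the structure from left to right:
  HOCH2: HO– on an sp³ carbon → alcohol.
  CH(OCH3): pendant –OCH3: C–O–C with sp³ C, no adjacent C=O → ether.
  CH(CHO): pendant –CHO: carbonyl C bonded to C and H → aldehyde.
  CH(CHO): pendant –CHO: carbonyl C bonded to C and H → aldehyde.
  CH(CHO): pendant –CHO: carbonyl C bonded to C and H → aldehyde.
  CO: –C(=O)– with carbon on both sides → ketone.
  CH(CH2SH): pendant –CH2SH → thiol.
  CH(OH): –OH on an sp³ carbon → alcohol (secondary).
  CH(COOH): pendant –COOH: carbonyl C bonded to C and –OH → carboxylic acid.
  CH(CH=CH2): pendant –CH=CH2: C=C double bond → alkene.
  CH(COCH3): pendant –COCH3: carbonyl C bonded to two carbons → ketone.
  COOH: –COOH: carbonyl C bonded to –OH and C → carboxylic acid (the –OH is not a separate alcohol).
Aldehyde appears at: CH(CHO), CH(CHO), CH(CHO) → 3.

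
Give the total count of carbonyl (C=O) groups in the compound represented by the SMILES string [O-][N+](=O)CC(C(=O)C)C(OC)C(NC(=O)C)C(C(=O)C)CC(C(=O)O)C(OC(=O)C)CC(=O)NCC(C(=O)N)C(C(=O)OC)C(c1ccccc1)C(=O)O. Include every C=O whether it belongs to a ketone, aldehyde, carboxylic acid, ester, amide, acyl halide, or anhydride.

CH(COCH3): ketone, 1 C=O (running total 1).
CH(NHCOCH3): amide, 1 C=O (running total 2).
CH(COCH3): ketone, 1 C=O (running total 3).
CH(COOH): carboxylic acid, 1 C=O (running total 4).
CH(OCOCH3): ester, 1 C=O (running total 5).
CH2CONHCH2: amide, 1 C=O (running total 6).
CH(CONH2): amide, 1 C=O (running total 7).
CH(COOCH3): ester, 1 C=O (running total 8).
COOH: carboxylic acid, 1 C=O (running total 9).

9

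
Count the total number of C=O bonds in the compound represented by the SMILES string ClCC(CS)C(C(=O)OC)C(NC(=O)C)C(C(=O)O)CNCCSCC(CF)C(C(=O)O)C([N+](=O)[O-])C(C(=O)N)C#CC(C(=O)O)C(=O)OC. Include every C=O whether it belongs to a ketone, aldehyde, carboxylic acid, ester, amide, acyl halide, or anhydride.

7

CH(COOCH3): ester, 1 C=O (running total 1).
CH(NHCOCH3): amide, 1 C=O (running total 2).
CH(COOH): carboxylic acid, 1 C=O (running total 3).
CH(COOH): carboxylic acid, 1 C=O (running total 4).
CH(CONH2): amide, 1 C=O (running total 5).
CH(COOH): carboxylic acid, 1 C=O (running total 6).
COOCH3: ester, 1 C=O (running total 7).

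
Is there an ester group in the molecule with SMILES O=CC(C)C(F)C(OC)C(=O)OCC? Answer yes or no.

yes

terminal –CHO: carbonyl C bonded to H and C → aldehyde.
halogen on an sp³ carbon → alkyl halide.
pendant –OCH3: C–O–C with sp³ C, no adjacent C=O → ether.
–C(=O)OCH2CH3: carbonyl C bonded to C and to –OEt → ester.
The COOCH2CH3 segment supplies the ester: –C(=O)OCH2CH3: carbonyl C bonded to C and to –OEt → ester.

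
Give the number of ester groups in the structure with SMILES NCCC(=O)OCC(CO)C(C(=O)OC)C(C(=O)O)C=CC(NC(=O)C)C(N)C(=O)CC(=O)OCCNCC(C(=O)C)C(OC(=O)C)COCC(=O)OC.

Taking each segment in turn:
  H2NCH2: –NH2 on an sp³ carbon with no adjacent C=O → amine.
  CH2COOCH2: –C(=O)–O–C with C on the carbonyl side → ester.
  CH(CH2OH): pendant –CH2OH on an sp³ backbone C → alcohol.
  CH(COOCH3): pendant –COOCH3: carbonyl C bonded to C and –OCH3 → ester.
  CH(COOH): pendant –COOH: carbonyl C bonded to C and –OH → carboxylic acid.
  CH=CH: C=C double bond → alkene.
  CH(NHCOCH3): pendant –NHC(=O)CH3: N bonded to a carbonyl → amide (not amine).
  CH(NH2): –NH2 on an sp³ carbon with no adjacent C=O → amine.
  CO: –C(=O)– with carbon on both sides → ketone.
  CH2COOCH2: –C(=O)–O–C with C on the carbonyl side → ester.
  CH2NHCH2: C–N–C with sp³ carbons and no adjacent C=O → amine (secondary).
  CH(COCH3): pendant –COCH3: carbonyl C bonded to two carbons → ketone.
  CH(OCOCH3): pendant –OC(=O)CH3: an acyloxy group → ester.
  CH2OCH2: C–O–C with sp³ carbons on both sides and no adjacent C=O → ether.
  COOCH3: –C(=O)OCH3: carbonyl C bonded to C and to –OCH3 → ester (not ketone + ether).
Ester appears at: CH2COOCH2, CH(COOCH3), CH2COOCH2, CH(OCOCH3), COOCH3 → 5.

5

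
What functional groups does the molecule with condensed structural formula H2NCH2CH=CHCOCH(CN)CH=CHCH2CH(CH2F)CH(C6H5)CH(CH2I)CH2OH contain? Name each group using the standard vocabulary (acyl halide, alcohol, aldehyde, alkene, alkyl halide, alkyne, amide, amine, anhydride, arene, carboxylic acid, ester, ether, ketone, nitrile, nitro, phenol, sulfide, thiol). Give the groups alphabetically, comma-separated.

alcohol, alkene, alkyl halide, amine, arene, ketone, nitrile

–NH2 on an sp³ carbon with no adjacent C=O → amine.
C=C double bond → alkene.
–C(=O)– with carbon on both sides → ketone.
pendant –C≡N: nitrile.
C=C double bond → alkene.
pendant –CH2X: halogen on sp³ carbon → alkyl halide.
pendant –C6H5: benzene ring → arene.
pendant –CH2X: halogen on sp³ carbon → alkyl halide.
–OH on an sp³ carbon → alcohol.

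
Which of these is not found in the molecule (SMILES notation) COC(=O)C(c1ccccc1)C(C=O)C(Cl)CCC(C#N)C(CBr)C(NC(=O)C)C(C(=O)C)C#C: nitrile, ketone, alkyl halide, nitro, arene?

nitro

alkyl halide: present (CH(Cl) — halogen on an sp³ carbon → alkyl halide).
nitrile: present (CH(CN) — pendant –C≡N: nitrile).
arene: present (CH(C6H5) — pendant –C6H5: benzene ring → arene).
ketone: present (CH(COCH3) — pendant –COCH3: carbonyl C bonded to two carbons → ketone).
nitro: no segment matches this pattern.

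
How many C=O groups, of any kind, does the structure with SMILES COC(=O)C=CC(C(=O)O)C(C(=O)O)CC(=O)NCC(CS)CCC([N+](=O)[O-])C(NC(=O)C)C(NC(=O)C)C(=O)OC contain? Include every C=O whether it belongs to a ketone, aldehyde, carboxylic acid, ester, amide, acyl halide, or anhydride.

7

CH3OOC: ester, 1 C=O (running total 1).
CH(COOH): carboxylic acid, 1 C=O (running total 2).
CH(COOH): carboxylic acid, 1 C=O (running total 3).
CH2CONHCH2: amide, 1 C=O (running total 4).
CH(NHCOCH3): amide, 1 C=O (running total 5).
CH(NHCOCH3): amide, 1 C=O (running total 6).
COOCH3: ester, 1 C=O (running total 7).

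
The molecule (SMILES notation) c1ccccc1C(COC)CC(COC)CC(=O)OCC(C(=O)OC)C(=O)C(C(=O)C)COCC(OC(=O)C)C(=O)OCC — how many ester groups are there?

4

Working along the chain:
  C6H5: C6H5– phenyl ring → arene.
  CH(CH2OCH3): pendant –CH2OCH3: C–O–C linkage → ether.
  CH(CH2OCH3): pendant –CH2OCH3: C–O–C linkage → ether.
  CH2COOCH2: –C(=O)–O–C with C on the carbonyl side → ester.
  CH(COOCH3): pendant –COOCH3: carbonyl C bonded to C and –OCH3 → ester.
  CO: –C(=O)– with carbon on both sides → ketone.
  CH(COCH3): pendant –COCH3: carbonyl C bonded to two carbons → ketone.
  CH2OCH2: C–O–C with sp³ carbons on both sides and no adjacent C=O → ether.
  CH(OCOCH3): pendant –OC(=O)CH3: an acyloxy group → ester.
  COOCH2CH3: –C(=O)OCH2CH3: carbonyl C bonded to C and to –OEt → ester.
Ester appears at: CH2COOCH2, CH(COOCH3), CH(OCOCH3), COOCH2CH3 → 4.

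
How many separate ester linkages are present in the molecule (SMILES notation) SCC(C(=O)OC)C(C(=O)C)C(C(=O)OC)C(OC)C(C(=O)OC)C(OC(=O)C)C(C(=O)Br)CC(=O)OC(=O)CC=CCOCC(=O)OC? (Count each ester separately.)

–SH on an sp³ carbon → thiol.
pendant –COOCH3: carbonyl C bonded to C and –OCH3 → ester.
pendant –COCH3: carbonyl C bonded to two carbons → ketone.
pendant –COOCH3: carbonyl C bonded to C and –OCH3 → ester.
pendant –OCH3: C–O–C with sp³ C, no adjacent C=O → ether.
pendant –COOCH3: carbonyl C bonded to C and –OCH3 → ester.
pendant –OC(=O)CH3: an acyloxy group → ester.
pendant –C(=O)X: carbonyl C bonded to C and halogen → acyl halide.
two acyl groups sharing one oxygen, –C(=O)–O–C(=O)– → anhydride.
C=C double bond → alkene.
C–O–C with sp³ carbons on both sides and no adjacent C=O → ether.
–C(=O)OCH3: carbonyl C bonded to C and to –OCH3 → ester (not ketone + ether).
Ester appears at: CH(COOCH3), CH(COOCH3), CH(COOCH3), CH(OCOCH3), COOCH3 → 5.

5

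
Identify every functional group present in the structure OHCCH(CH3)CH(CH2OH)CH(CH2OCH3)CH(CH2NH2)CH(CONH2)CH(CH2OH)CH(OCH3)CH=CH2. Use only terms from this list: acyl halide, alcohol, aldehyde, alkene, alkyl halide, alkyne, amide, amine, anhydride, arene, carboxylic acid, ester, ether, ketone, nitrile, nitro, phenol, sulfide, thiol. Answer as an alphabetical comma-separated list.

alcohol, aldehyde, alkene, amide, amine, ether

terminal –CHO: carbonyl C bonded to H and C → aldehyde.
pendant –CH2OH on an sp³ backbone C → alcohol.
pendant –CH2OCH3: C–O–C linkage → ether.
pendant –CH2NH2: N on sp³ C, no adjacent C=O → amine.
pendant –CONH2: carbonyl C bonded to C and N → amide.
pendant –CH2OH on an sp³ backbone C → alcohol.
pendant –OCH3: C–O–C with sp³ C, no adjacent C=O → ether.
C=C double bond → alkene.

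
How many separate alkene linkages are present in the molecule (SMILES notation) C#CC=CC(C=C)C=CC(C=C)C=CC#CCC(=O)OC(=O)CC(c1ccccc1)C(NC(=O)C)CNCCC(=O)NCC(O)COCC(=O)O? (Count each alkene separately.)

Reading the structure from left to right:
  HC≡C: C≡C triple bond → alkyne.
  CH=CH: C=C double bond → alkene.
  CH(CH=CH2): pendant –CH=CH2: C=C double bond → alkene.
  CH=CH: C=C double bond → alkene.
  CH(CH=CH2): pendant –CH=CH2: C=C double bond → alkene.
  CH=CH: C=C double bond → alkene.
  C≡C: C≡C triple bond → alkyne.
  CH2CO-O-COCH2: two acyl groups sharing one oxygen, –C(=O)–O–C(=O)– → anhydride.
  CH(C6H5): pendant –C6H5: benzene ring → arene.
  CH(NHCOCH3): pendant –NHC(=O)CH3: N bonded to a carbonyl → amide (not amine).
  CH2NHCH2: C–N–C with sp³ carbons and no adjacent C=O → amine (secondary).
  CH2CONHCH2: –C(=O)–N– linkage → amide (the N is not an amine).
  CH(OH): –OH on an sp³ carbon → alcohol (secondary).
  CH2OCH2: C–O–C with sp³ carbons on both sides and no adjacent C=O → ether.
  COOH: –COOH: carbonyl C bonded to –OH and C → carboxylic acid (the –OH is not a separate alcohol).
Alkene appears at: CH=CH, CH(CH=CH2), CH=CH, CH(CH=CH2), CH=CH → 5.

5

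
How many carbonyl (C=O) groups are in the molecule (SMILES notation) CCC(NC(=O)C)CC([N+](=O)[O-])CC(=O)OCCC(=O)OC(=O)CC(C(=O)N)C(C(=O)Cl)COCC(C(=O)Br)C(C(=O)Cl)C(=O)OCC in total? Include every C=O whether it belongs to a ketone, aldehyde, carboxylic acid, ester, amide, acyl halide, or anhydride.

CH(NHCOCH3): amide, 1 C=O (running total 1).
CH2COOCH2: ester, 1 C=O (running total 2).
CH2CO-O-COCH2: anhydride, 2 C=O (running total 4).
CH(CONH2): amide, 1 C=O (running total 5).
CH(COCl): acyl halide, 1 C=O (running total 6).
CH(COBr): acyl halide, 1 C=O (running total 7).
CH(COCl): acyl halide, 1 C=O (running total 8).
COOCH2CH3: ester, 1 C=O (running total 9).

9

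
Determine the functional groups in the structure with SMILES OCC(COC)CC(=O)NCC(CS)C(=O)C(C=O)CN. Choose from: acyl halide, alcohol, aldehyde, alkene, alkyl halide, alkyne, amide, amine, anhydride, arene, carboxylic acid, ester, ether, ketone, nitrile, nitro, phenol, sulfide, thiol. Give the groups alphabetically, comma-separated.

HO– on an sp³ carbon → alcohol.
pendant –CH2OCH3: C–O–C linkage → ether.
–C(=O)–N– linkage → amide (the N is not an amine).
pendant –CH2SH → thiol.
–C(=O)– with carbon on both sides → ketone.
pendant –CHO: carbonyl C bonded to C and H → aldehyde.
–NH2 on an sp³ carbon with no adjacent C=O → amine.

alcohol, aldehyde, amide, amine, ether, ketone, thiol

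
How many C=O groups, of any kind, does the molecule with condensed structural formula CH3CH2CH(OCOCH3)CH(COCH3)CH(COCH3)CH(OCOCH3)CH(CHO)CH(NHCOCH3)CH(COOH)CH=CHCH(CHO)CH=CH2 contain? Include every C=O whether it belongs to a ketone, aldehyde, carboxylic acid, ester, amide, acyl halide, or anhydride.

8

CH(OCOCH3): ester, 1 C=O (running total 1).
CH(COCH3): ketone, 1 C=O (running total 2).
CH(COCH3): ketone, 1 C=O (running total 3).
CH(OCOCH3): ester, 1 C=O (running total 4).
CH(CHO): aldehyde, 1 C=O (running total 5).
CH(NHCOCH3): amide, 1 C=O (running total 6).
CH(COOH): carboxylic acid, 1 C=O (running total 7).
CH(CHO): aldehyde, 1 C=O (running total 8).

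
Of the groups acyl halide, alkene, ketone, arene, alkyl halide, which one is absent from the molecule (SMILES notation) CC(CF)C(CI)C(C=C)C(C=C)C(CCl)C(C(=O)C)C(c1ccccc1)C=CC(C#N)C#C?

acyl halide

alkene: present (CH(CH=CH2) — pendant –CH=CH2: C=C double bond → alkene).
arene: present (CH(C6H5) — pendant –C6H5: benzene ring → arene).
alkyl halide: present (CH(CH2F) — pendant –CH2X: halogen on sp³ carbon → alkyl halide).
ketone: present (CH(COCH3) — pendant –COCH3: carbonyl C bonded to two carbons → ketone).
acyl halide: no segment matches this pattern.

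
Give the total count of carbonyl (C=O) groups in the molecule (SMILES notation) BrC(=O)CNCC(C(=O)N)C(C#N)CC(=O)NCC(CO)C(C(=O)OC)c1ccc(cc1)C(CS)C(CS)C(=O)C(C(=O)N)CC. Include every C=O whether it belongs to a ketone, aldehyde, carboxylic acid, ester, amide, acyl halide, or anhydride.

BrCO: acyl halide, 1 C=O (running total 1).
CH(CONH2): amide, 1 C=O (running total 2).
CH2CONHCH2: amide, 1 C=O (running total 3).
CH(COOCH3): ester, 1 C=O (running total 4).
CO: ketone, 1 C=O (running total 5).
CH(CONH2): amide, 1 C=O (running total 6).

6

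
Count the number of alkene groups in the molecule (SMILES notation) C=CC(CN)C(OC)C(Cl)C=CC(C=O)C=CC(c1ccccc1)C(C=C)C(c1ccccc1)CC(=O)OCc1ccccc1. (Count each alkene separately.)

C=C double bond → alkene.
pendant –CH2NH2: N on sp³ C, no adjacent C=O → amine.
pendant –OCH3: C–O–C with sp³ C, no adjacent C=O → ether.
halogen on an sp³ carbon → alkyl halide.
C=C double bond → alkene.
pendant –CHO: carbonyl C bonded to C and H → aldehyde.
C=C double bond → alkene.
pendant –C6H5: benzene ring → arene.
pendant –CH=CH2: C=C double bond → alkene.
pendant –C6H5: benzene ring → arene.
–C(=O)–O–C with C on the carbonyl side → ester.
–C6H5 phenyl ring → arene.
Alkene appears at: CH2=CH, CH=CH, CH=CH, CH(CH=CH2) → 4.

4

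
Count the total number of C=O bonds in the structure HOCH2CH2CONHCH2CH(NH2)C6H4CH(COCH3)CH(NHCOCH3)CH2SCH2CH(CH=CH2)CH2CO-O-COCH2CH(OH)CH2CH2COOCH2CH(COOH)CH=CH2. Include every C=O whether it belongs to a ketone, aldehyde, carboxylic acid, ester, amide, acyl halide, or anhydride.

7

CH2CONHCH2: amide, 1 C=O (running total 1).
CH(COCH3): ketone, 1 C=O (running total 2).
CH(NHCOCH3): amide, 1 C=O (running total 3).
CH2CO-O-COCH2: anhydride, 2 C=O (running total 5).
CH2COOCH2: ester, 1 C=O (running total 6).
CH(COOH): carboxylic acid, 1 C=O (running total 7).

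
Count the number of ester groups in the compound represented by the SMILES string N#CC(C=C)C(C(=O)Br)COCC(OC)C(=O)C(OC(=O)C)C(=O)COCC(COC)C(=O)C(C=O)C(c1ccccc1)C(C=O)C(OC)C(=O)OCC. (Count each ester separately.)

2

N≡C–: carbon triple-bonded to nitrogen → nitrile.
pendant –CH=CH2: C=C double bond → alkene.
pendant –C(=O)X: carbonyl C bonded to C and halogen → acyl halide.
C–O–C with sp³ carbons on both sides and no adjacent C=O → ether.
pendant –OCH3: C–O–C with sp³ C, no adjacent C=O → ether.
–C(=O)– with carbon on both sides → ketone.
pendant –OC(=O)CH3: an acyloxy group → ester.
–C(=O)– with carbon on both sides → ketone.
C–O–C with sp³ carbons on both sides and no adjacent C=O → ether.
pendant –CH2OCH3: C–O–C linkage → ether.
–C(=O)– with carbon on both sides → ketone.
pendant –CHO: carbonyl C bonded to C and H → aldehyde.
pendant –C6H5: benzene ring → arene.
pendant –CHO: carbonyl C bonded to C and H → aldehyde.
pendant –OCH3: C–O–C with sp³ C, no adjacent C=O → ether.
–C(=O)OCH2CH3: carbonyl C bonded to C and to –OEt → ester.
Ester appears at: CH(OCOCH3), COOCH2CH3 → 2.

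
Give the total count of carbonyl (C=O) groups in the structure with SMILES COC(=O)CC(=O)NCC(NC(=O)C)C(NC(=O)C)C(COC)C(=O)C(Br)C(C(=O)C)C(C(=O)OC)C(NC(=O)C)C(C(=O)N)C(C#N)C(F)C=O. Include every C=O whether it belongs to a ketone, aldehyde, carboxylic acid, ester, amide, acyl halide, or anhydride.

CH3OOC: ester, 1 C=O (running total 1).
CH2CONHCH2: amide, 1 C=O (running total 2).
CH(NHCOCH3): amide, 1 C=O (running total 3).
CH(NHCOCH3): amide, 1 C=O (running total 4).
CO: ketone, 1 C=O (running total 5).
CH(COCH3): ketone, 1 C=O (running total 6).
CH(COOCH3): ester, 1 C=O (running total 7).
CH(NHCOCH3): amide, 1 C=O (running total 8).
CH(CONH2): amide, 1 C=O (running total 9).
CHO: aldehyde, 1 C=O (running total 10).

10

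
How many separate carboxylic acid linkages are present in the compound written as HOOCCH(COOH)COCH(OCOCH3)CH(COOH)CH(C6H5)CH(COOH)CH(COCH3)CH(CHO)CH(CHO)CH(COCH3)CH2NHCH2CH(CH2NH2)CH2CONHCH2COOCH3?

4

Reading the structure from left to right:
  HOOC: –COOH: carbonyl C bonded to –OH and C → carboxylic acid (the –OH is not a separate alcohol).
  CH(COOH): pendant –COOH: carbonyl C bonded to C and –OH → carboxylic acid.
  CO: –C(=O)– with carbon on both sides → ketone.
  CH(OCOCH3): pendant –OC(=O)CH3: an acyloxy group → ester.
  CH(COOH): pendant –COOH: carbonyl C bonded to C and –OH → carboxylic acid.
  CH(C6H5): pendant –C6H5: benzene ring → arene.
  CH(COOH): pendant –COOH: carbonyl C bonded to C and –OH → carboxylic acid.
  CH(COCH3): pendant –COCH3: carbonyl C bonded to two carbons → ketone.
  CH(CHO): pendant –CHO: carbonyl C bonded to C and H → aldehyde.
  CH(CHO): pendant –CHO: carbonyl C bonded to C and H → aldehyde.
  CH(COCH3): pendant –COCH3: carbonyl C bonded to two carbons → ketone.
  CH2NHCH2: C–N–C with sp³ carbons and no adjacent C=O → amine (secondary).
  CH(CH2NH2): pendant –CH2NH2: N on sp³ C, no adjacent C=O → amine.
  CH2CONHCH2: –C(=O)–N– linkage → amide (the N is not an amine).
  COOCH3: –C(=O)OCH3: carbonyl C bonded to C and to –OCH3 → ester (not ketone + ether).
Carboxylic acid appears at: HOOC, CH(COOH), CH(COOH), CH(COOH) → 4.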